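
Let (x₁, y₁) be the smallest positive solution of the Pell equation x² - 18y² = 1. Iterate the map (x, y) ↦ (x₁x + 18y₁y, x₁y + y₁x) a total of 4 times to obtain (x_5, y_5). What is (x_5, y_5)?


Step 1: Find the fundamental solution (x₁, y₁) of x² - 18y² = 1.
  Expand √18 as a continued fraction. a₀ = ⌊√18⌋ = 4; iterate m_{k+1} = d_k·a_k − m_k, d_{k+1} = (18 − m_{k+1}²)/d_k, a_{k+1} = ⌊(a₀ + m_{k+1})/d_{k+1}⌋ (starting m₀ = 0, d₀ = 1), with convergents p_k = a_k·p_{k-1} + p_{k-2}, q_k = a_k·q_{k-1} + q_{k-2} (p₋₁ = 1, q₋₁ = 0):
  k = 0: a₀ = 4; p₀/q₀ = 4/1; p₀² − 18·q₀² = 16 − 18 = -2.
  k = 1: m = 4, d = 2, a = ⌊(4 + 4)/2⌋ = 4; p/q = (4·4 + 1)/(4·1 + 0) = 17/4; p² − 18·q² = 289 − 288 = 1.
  The first convergent with p² − 18·q² = 1 gives the fundamental solution (x₁, y₁) = (17, 4).
Step 2: Apply the recurrence (x_{n+1}, y_{n+1}) = (x₁x_n + 18y₁y_n, x₁y_n + y₁x_n) repeatedly.
  From (x_1, y_1) = (17, 4): x_2 = 17·17 + 18·4·4 = 577; y_2 = 17·4 + 4·17 = 136.
  From (x_2, y_2) = (577, 136): x_3 = 17·577 + 18·4·136 = 19601; y_3 = 17·136 + 4·577 = 4620.
  From (x_3, y_3) = (19601, 4620): x_4 = 17·19601 + 18·4·4620 = 665857; y_4 = 17·4620 + 4·19601 = 156944.
  From (x_4, y_4) = (665857, 156944): x_5 = 17·665857 + 18·4·156944 = 22619537; y_5 = 17·156944 + 4·665857 = 5331476.
Step 3: Verify x_5² - 18·y_5² = 511643454094369 - 511643454094368 = 1 (should be 1). ✓

(x_1, y_1) = (17, 4); (x_5, y_5) = (22619537, 5331476).


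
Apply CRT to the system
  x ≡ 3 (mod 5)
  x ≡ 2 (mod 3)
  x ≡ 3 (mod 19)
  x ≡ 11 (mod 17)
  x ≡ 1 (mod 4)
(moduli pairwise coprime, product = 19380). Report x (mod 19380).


Product of moduli M = 5 · 3 · 19 · 17 · 4 = 19380.
Merge one congruence at a time:
  Start: x ≡ 3 (mod 5).
  Combine with x ≡ 2 (mod 3); new modulus lcm = 15.
    Write x = 3 + 5·t and substitute into x ≡ 2 (mod 3): 5·t ≡ 2 − 3 = -1 (mod 3).
    Reduce coefficients mod 3: 2·t ≡ 2 (mod 3).
    The inverse of 2 mod 3 is 2 (since 2·2 = 4 = 1·3 + 1), so t ≡ 2·2 = 4 ≡ 1 (mod 3).
    Then x = 3 + 5·1 = 8, valid modulo lcm(5, 3) = 15: x ≡ 8 (mod 15).
  Combine with x ≡ 3 (mod 19); new modulus lcm = 285.
    Write x = 8 + 15·t and substitute into x ≡ 3 (mod 19): 15·t ≡ 3 − 8 = -5 (mod 19).
    Reduce coefficients mod 19: 15·t ≡ 14 (mod 19).
    The inverse of 15 mod 19 is 14 (since 15·14 = 210 = 11·19 + 1), so t ≡ 14·14 = 196 ≡ 6 (mod 19).
    Then x = 8 + 15·6 = 98, valid modulo lcm(15, 19) = 285: x ≡ 98 (mod 285).
  Combine with x ≡ 11 (mod 17); new modulus lcm = 4845.
    Write x = 98 + 285·t and substitute into x ≡ 11 (mod 17): 285·t ≡ 11 − 98 = -87 (mod 17).
    Reduce coefficients mod 17: 13·t ≡ 15 (mod 17).
    The inverse of 13 mod 17 is 4 (since 13·4 = 52 = 3·17 + 1), so t ≡ 4·15 = 60 ≡ 9 (mod 17).
    Then x = 98 + 285·9 = 2663, valid modulo lcm(285, 17) = 4845: x ≡ 2663 (mod 4845).
  Combine with x ≡ 1 (mod 4); new modulus lcm = 19380.
    Write x = 2663 + 4845·t and substitute into x ≡ 1 (mod 4): 4845·t ≡ 1 − 2663 = -2662 (mod 4).
    Reduce coefficients mod 4: 1·t ≡ 2 (mod 4).
    So t ≡ 2 (mod 4).
    Then x = 2663 + 4845·2 = 12353, valid modulo lcm(4845, 4) = 19380: x ≡ 12353 (mod 19380).
Verify against each original: 12353 mod 5 = 3, 12353 mod 3 = 2, 12353 mod 19 = 3, 12353 mod 17 = 11, 12353 mod 4 = 1.

x ≡ 12353 (mod 19380).


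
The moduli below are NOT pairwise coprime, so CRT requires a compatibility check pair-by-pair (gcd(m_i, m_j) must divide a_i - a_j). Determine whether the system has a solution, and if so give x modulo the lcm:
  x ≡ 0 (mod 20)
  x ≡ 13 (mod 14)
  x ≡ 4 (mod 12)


Moduli 20, 14, 12 are not pairwise coprime, so CRT works modulo lcm(m_i) when all pairwise compatibility conditions hold.
Pairwise compatibility: gcd(m_i, m_j) must divide a_i - a_j for every pair.
Merge one congruence at a time:
  Start: x ≡ 0 (mod 20).
  Combine with x ≡ 13 (mod 14): gcd(20, 14) = 2, and 13 - 0 = 13 is NOT divisible by 2.
    ⇒ system is inconsistent (no integer solution).

No solution (the system is inconsistent).


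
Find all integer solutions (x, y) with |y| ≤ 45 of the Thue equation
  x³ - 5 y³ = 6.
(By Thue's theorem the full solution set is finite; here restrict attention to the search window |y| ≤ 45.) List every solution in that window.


The equation is x³ - 5y³ = 6. For fixed y, x³ = 5·y³ + 6, so a solution requires the RHS to be a perfect cube.
Strategy: iterate y from -45 to 45, compute RHS = 5·y³ + 6, and check whether it is a (positive or negative) perfect cube.
Check small values of y:
  y = 0: RHS = 6 is not a perfect cube.
  y = 1: RHS = 11 is not a perfect cube.
  y = -1: RHS = 1 = (1)³ ⇒ x = 1 works.
  y = 2: RHS = 46 is not a perfect cube.
  y = -2: RHS = -34 is not a perfect cube.
  y = 3: RHS = 141 is not a perfect cube.
  y = -3: RHS = -129 is not a perfect cube.
Continuing the search up to |y| = 45 finds no further solutions beyond those listed.
Collected solutions: (1, -1).

Solutions (with |y| ≤ 45): (1, -1).


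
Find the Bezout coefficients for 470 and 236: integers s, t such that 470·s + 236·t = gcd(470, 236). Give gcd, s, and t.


Euclidean algorithm on (470, 236) — divide until remainder is 0:
  470 = 1 · 236 + 234
  236 = 1 · 234 + 2
  234 = 117 · 2 + 0
gcd(470, 236) = 2.
Track Bezout coefficients alongside the remainders: start with r₀ = 470 = a·1 + b·0 (s = 1, t = 0) and r₁ = 236 = a·0 + b·1 (s = 0, t = 1); each new remainder r_{k+1} = r_{k-1} − q_k·r_k inherits s_{k+1} = s_{k-1} − q_k·s_k, t_{k+1} = t_{k-1} − q_k·t_k, so r_k = a·s_k + b·t_k at every step:
  q = 1: r = 234, s = 1 − 1·0 = 1, t = 0 − 1·1 = -1  (check: 470·1 + 236·(-1) = 234)
  q = 1: r = 2, s = 0 − 1·1 = -1, t = 1 − 1·(-1) = 2  (check: 470·(-1) + 236·2 = 2)
The row with r = 2 (the gcd) gives the Bezout coefficients s = -1, t = 2.
Result: 470 · (-1) + 236 · (2) = 2.

gcd(470, 236) = 2; s = -1, t = 2 (check: 470·(-1) + 236·2 = 2).


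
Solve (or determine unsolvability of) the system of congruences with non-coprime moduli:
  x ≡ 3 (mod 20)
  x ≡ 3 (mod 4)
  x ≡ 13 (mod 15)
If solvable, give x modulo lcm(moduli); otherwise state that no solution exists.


Moduli 20, 4, 15 are not pairwise coprime, so CRT works modulo lcm(m_i) when all pairwise compatibility conditions hold.
Pairwise compatibility: gcd(m_i, m_j) must divide a_i - a_j for every pair.
Merge one congruence at a time:
  Start: x ≡ 3 (mod 20).
  Combine with x ≡ 3 (mod 4): gcd(20, 4) = 4; 3 - 3 = 0, which IS divisible by 4, so compatible.
    Write x = 3 + 20·t and substitute into x ≡ 3 (mod 4): 20·t ≡ 3 − 3 = 0 (mod 4).
    Divide the congruence (and modulus) by g = 4: 5·t ≡ 0 (mod 1).
    Modulo 1 every t works; take t = 0.
    Then x = 3 + 20·0 = 3, valid modulo lcm(20, 4) = 20: x ≡ 3 (mod 20).
  Combine with x ≡ 13 (mod 15): gcd(20, 15) = 5; 13 - 3 = 10, which IS divisible by 5, so compatible.
    Write x = 3 + 20·t and substitute into x ≡ 13 (mod 15): 20·t ≡ 13 − 3 = 10 (mod 15).
    Divide the congruence (and modulus) by g = 5: 4·t ≡ 2 (mod 3).
    Reduce coefficients mod 3: 1·t ≡ 2 (mod 3).
    So t ≡ 2 (mod 3).
    Then x = 3 + 20·2 = 43, valid modulo lcm(20, 15) = 60: x ≡ 43 (mod 60).
Verify: 43 mod 20 = 3, 43 mod 4 = 3, 43 mod 15 = 13.

x ≡ 43 (mod 60).


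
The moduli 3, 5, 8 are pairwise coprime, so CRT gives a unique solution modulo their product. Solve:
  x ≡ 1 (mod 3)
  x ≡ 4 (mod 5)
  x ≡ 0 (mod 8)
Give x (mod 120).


Moduli 3, 5, 8 are pairwise coprime; by CRT there is a unique solution modulo M = 3 · 5 · 8 = 120.
Solve pairwise, accumulating the modulus:
  Start with x ≡ 1 (mod 3).
  Combine with x ≡ 4 (mod 5): since gcd(3, 5) = 1, we get a unique residue mod 15.
    Write x = 1 + 3·t and substitute into x ≡ 4 (mod 5): 3·t ≡ 4 − 1 = 3 (mod 5).
    The inverse of 3 mod 5 is 2 (since 3·2 = 6 = 1·5 + 1), so t ≡ 2·3 = 6 ≡ 1 (mod 5).
    Then x = 1 + 3·1 = 4, valid modulo lcm(3, 5) = 15: x ≡ 4 (mod 15).
  Combine with x ≡ 0 (mod 8): since gcd(15, 8) = 1, we get a unique residue mod 120.
    Write x = 4 + 15·t and substitute into x ≡ 0 (mod 8): 15·t ≡ 0 − 4 = -4 (mod 8).
    Reduce coefficients mod 8: 7·t ≡ 4 (mod 8).
    The inverse of 7 mod 8 is 7 (since 7·7 = 49 = 6·8 + 1), so t ≡ 7·4 = 28 ≡ 4 (mod 8).
    Then x = 4 + 15·4 = 64, valid modulo lcm(15, 8) = 120: x ≡ 64 (mod 120).
Verify: 64 mod 3 = 1 ✓, 64 mod 5 = 4 ✓, 64 mod 8 = 0 ✓.

x ≡ 64 (mod 120).


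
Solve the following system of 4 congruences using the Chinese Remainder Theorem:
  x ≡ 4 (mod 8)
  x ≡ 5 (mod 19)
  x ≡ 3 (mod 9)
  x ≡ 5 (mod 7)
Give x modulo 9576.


Product of moduli M = 8 · 19 · 9 · 7 = 9576.
Merge one congruence at a time:
  Start: x ≡ 4 (mod 8).
  Combine with x ≡ 5 (mod 19); new modulus lcm = 152.
    Write x = 4 + 8·t and substitute into x ≡ 5 (mod 19): 8·t ≡ 5 − 4 = 1 (mod 19).
    The inverse of 8 mod 19 is 12 (since 8·12 = 96 = 5·19 + 1), so t ≡ 12·1 = 12 ≡ 12 (mod 19).
    Then x = 4 + 8·12 = 100, valid modulo lcm(8, 19) = 152: x ≡ 100 (mod 152).
  Combine with x ≡ 3 (mod 9); new modulus lcm = 1368.
    Write x = 100 + 152·t and substitute into x ≡ 3 (mod 9): 152·t ≡ 3 − 100 = -97 (mod 9).
    Reduce coefficients mod 9: 8·t ≡ 2 (mod 9).
    The inverse of 8 mod 9 is 8 (since 8·8 = 64 = 7·9 + 1), so t ≡ 8·2 = 16 ≡ 7 (mod 9).
    Then x = 100 + 152·7 = 1164, valid modulo lcm(152, 9) = 1368: x ≡ 1164 (mod 1368).
  Combine with x ≡ 5 (mod 7); new modulus lcm = 9576.
    Write x = 1164 + 1368·t and substitute into x ≡ 5 (mod 7): 1368·t ≡ 5 − 1164 = -1159 (mod 7).
    Reduce coefficients mod 7: 3·t ≡ 3 (mod 7).
    The inverse of 3 mod 7 is 5 (since 3·5 = 15 = 2·7 + 1), so t ≡ 5·3 = 15 ≡ 1 (mod 7).
    Then x = 1164 + 1368·1 = 2532, valid modulo lcm(1368, 7) = 9576: x ≡ 2532 (mod 9576).
Verify against each original: 2532 mod 8 = 4, 2532 mod 19 = 5, 2532 mod 9 = 3, 2532 mod 7 = 5.

x ≡ 2532 (mod 9576).


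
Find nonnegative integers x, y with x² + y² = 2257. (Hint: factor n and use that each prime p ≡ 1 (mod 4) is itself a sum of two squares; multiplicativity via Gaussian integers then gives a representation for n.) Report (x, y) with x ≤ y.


Step 1: Factor n = 2257 = 37 · 61.
Step 2: Check the mod-4 condition on each prime factor: 37 ≡ 1 (mod 4), exponent 1; 61 ≡ 1 (mod 4), exponent 1.
All primes ≡ 3 (mod 4) appear to even exponent (or don't appear), so by the two-squares theorem n IS expressible as a sum of two squares.
Step 3: Build a representation. Here n = 37 · 61 is a product of primes ≡ 1 (mod 4). Each prime p ≡ 1 (mod 4) is itself a sum of two squares; find a² by testing p − a² for a perfect square:
  37: 37 − 1² = 36 = 6² ⇒ 37 = 1² + 6².
  61: 61 − 1² = 60, 61 − 2² = 57, 61 − 3² = 52, 61 − 4² = 45, 61 − 5² = 36 = 6² ⇒ 61 = 5² + 6².
  Combine using the Brahmagupta–Fibonacci identity (a² + b²)(c² + d²) = (ac − bd)² + (ad + bc)² = (ac + bd)² + (ad − bc)²:
  37 · 61 = 2257: from (1² + 6²)(5² + 6²), take (1·5 − 6·6, 1·6 + 6·5) = (5 − 36, 6 + 30) = (-31, 36); dropping signs (only squares matter) gives (31, 36); check 31² + 36² = 961 + 1296 = 2257 ✓.
Step 4: Order so x ≤ y and verify: 31² + 36² = 961 + 1296 = 2257 = n. ✓

n = 2257 = 31² + 36² (one valid representation with x ≤ y).


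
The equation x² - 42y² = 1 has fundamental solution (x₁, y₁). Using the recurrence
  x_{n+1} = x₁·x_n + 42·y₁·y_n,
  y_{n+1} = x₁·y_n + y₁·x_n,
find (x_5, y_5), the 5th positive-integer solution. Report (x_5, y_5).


Step 1: Find the fundamental solution (x₁, y₁) of x² - 42y² = 1.
  Expand √42 as a continued fraction. a₀ = ⌊√42⌋ = 6; iterate m_{k+1} = d_k·a_k − m_k, d_{k+1} = (42 − m_{k+1}²)/d_k, a_{k+1} = ⌊(a₀ + m_{k+1})/d_{k+1}⌋ (starting m₀ = 0, d₀ = 1), with convergents p_k = a_k·p_{k-1} + p_{k-2}, q_k = a_k·q_{k-1} + q_{k-2} (p₋₁ = 1, q₋₁ = 0):
  k = 0: a₀ = 6; p₀/q₀ = 6/1; p₀² − 42·q₀² = 36 − 42 = -6.
  k = 1: m = 6, d = 6, a = ⌊(6 + 6)/6⌋ = 2; p/q = (2·6 + 1)/(2·1 + 0) = 13/2; p² − 42·q² = 169 − 168 = 1.
  The first convergent with p² − 42·q² = 1 gives the fundamental solution (x₁, y₁) = (13, 2).
Step 2: Apply the recurrence (x_{n+1}, y_{n+1}) = (x₁x_n + 42y₁y_n, x₁y_n + y₁x_n) repeatedly.
  From (x_1, y_1) = (13, 2): x_2 = 13·13 + 42·2·2 = 337; y_2 = 13·2 + 2·13 = 52.
  From (x_2, y_2) = (337, 52): x_3 = 13·337 + 42·2·52 = 8749; y_3 = 13·52 + 2·337 = 1350.
  From (x_3, y_3) = (8749, 1350): x_4 = 13·8749 + 42·2·1350 = 227137; y_4 = 13·1350 + 2·8749 = 35048.
  From (x_4, y_4) = (227137, 35048): x_5 = 13·227137 + 42·2·35048 = 5896813; y_5 = 13·35048 + 2·227137 = 909898.
Step 3: Verify x_5² - 42·y_5² = 34772403556969 - 34772403556968 = 1 (should be 1). ✓

(x_1, y_1) = (13, 2); (x_5, y_5) = (5896813, 909898).


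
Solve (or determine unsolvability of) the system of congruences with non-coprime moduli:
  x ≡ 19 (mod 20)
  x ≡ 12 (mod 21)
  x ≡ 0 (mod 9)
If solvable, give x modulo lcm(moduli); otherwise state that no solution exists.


Moduli 20, 21, 9 are not pairwise coprime, so CRT works modulo lcm(m_i) when all pairwise compatibility conditions hold.
Pairwise compatibility: gcd(m_i, m_j) must divide a_i - a_j for every pair.
Merge one congruence at a time:
  Start: x ≡ 19 (mod 20).
  Combine with x ≡ 12 (mod 21): gcd(20, 21) = 1; 12 - 19 = -7, which IS divisible by 1, so compatible.
    Write x = 19 + 20·t and substitute into x ≡ 12 (mod 21): 20·t ≡ 12 − 19 = -7 (mod 21).
    Reduce coefficients mod 21: 20·t ≡ 14 (mod 21).
    The inverse of 20 mod 21 is 20 (since 20·20 = 400 = 19·21 + 1), so t ≡ 20·14 = 280 ≡ 7 (mod 21).
    Then x = 19 + 20·7 = 159, valid modulo lcm(20, 21) = 420: x ≡ 159 (mod 420).
  Combine with x ≡ 0 (mod 9): gcd(420, 9) = 3; 0 - 159 = -159, which IS divisible by 3, so compatible.
    Write x = 159 + 420·t and substitute into x ≡ 0 (mod 9): 420·t ≡ 0 − 159 = -159 (mod 9).
    Divide the congruence (and modulus) by g = 3: 140·t ≡ -53 (mod 3).
    Reduce coefficients mod 3: 2·t ≡ 1 (mod 3).
    The inverse of 2 mod 3 is 2 (since 2·2 = 4 = 1·3 + 1), so t ≡ 2·1 = 2 ≡ 2 (mod 3).
    Then x = 159 + 420·2 = 999, valid modulo lcm(420, 9) = 1260: x ≡ 999 (mod 1260).
Verify: 999 mod 20 = 19, 999 mod 21 = 12, 999 mod 9 = 0.

x ≡ 999 (mod 1260).


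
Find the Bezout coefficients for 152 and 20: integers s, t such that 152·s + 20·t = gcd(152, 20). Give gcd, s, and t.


Euclidean algorithm on (152, 20) — divide until remainder is 0:
  152 = 7 · 20 + 12
  20 = 1 · 12 + 8
  12 = 1 · 8 + 4
  8 = 2 · 4 + 0
gcd(152, 20) = 4.
Track Bezout coefficients alongside the remainders: start with r₀ = 152 = a·1 + b·0 (s = 1, t = 0) and r₁ = 20 = a·0 + b·1 (s = 0, t = 1); each new remainder r_{k+1} = r_{k-1} − q_k·r_k inherits s_{k+1} = s_{k-1} − q_k·s_k, t_{k+1} = t_{k-1} − q_k·t_k, so r_k = a·s_k + b·t_k at every step:
  q = 7: r = 12, s = 1 − 7·0 = 1, t = 0 − 7·1 = -7  (check: 152·1 + 20·(-7) = 12)
  q = 1: r = 8, s = 0 − 1·1 = -1, t = 1 − 1·(-7) = 8  (check: 152·(-1) + 20·8 = 8)
  q = 1: r = 4, s = 1 − 1·(-1) = 2, t = -7 − 1·8 = -15  (check: 152·2 + 20·(-15) = 4)
The row with r = 4 (the gcd) gives the Bezout coefficients s = 2, t = -15.
Result: 152 · (2) + 20 · (-15) = 4.

gcd(152, 20) = 4; s = 2, t = -15 (check: 152·2 + 20·(-15) = 4).


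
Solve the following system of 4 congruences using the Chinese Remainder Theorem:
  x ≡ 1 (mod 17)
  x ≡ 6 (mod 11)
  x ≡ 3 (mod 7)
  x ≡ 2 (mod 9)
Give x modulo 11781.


Product of moduli M = 17 · 11 · 7 · 9 = 11781.
Merge one congruence at a time:
  Start: x ≡ 1 (mod 17).
  Combine with x ≡ 6 (mod 11); new modulus lcm = 187.
    Write x = 1 + 17·t and substitute into x ≡ 6 (mod 11): 17·t ≡ 6 − 1 = 5 (mod 11).
    Reduce coefficients mod 11: 6·t ≡ 5 (mod 11).
    The inverse of 6 mod 11 is 2 (since 6·2 = 12 = 1·11 + 1), so t ≡ 2·5 = 10 ≡ 10 (mod 11).
    Then x = 1 + 17·10 = 171, valid modulo lcm(17, 11) = 187: x ≡ 171 (mod 187).
  Combine with x ≡ 3 (mod 7); new modulus lcm = 1309.
    Write x = 171 + 187·t and substitute into x ≡ 3 (mod 7): 187·t ≡ 3 − 171 = -168 (mod 7).
    Reduce coefficients mod 7: 5·t ≡ 0 (mod 7).
    The inverse of 5 mod 7 is 3 (since 5·3 = 15 = 2·7 + 1), so t ≡ 3·0 = 0 ≡ 0 (mod 7).
    Then x = 171 + 187·0 = 171, valid modulo lcm(187, 7) = 1309: x ≡ 171 (mod 1309).
  Combine with x ≡ 2 (mod 9); new modulus lcm = 11781.
    Write x = 171 + 1309·t and substitute into x ≡ 2 (mod 9): 1309·t ≡ 2 − 171 = -169 (mod 9).
    Reduce coefficients mod 9: 4·t ≡ 2 (mod 9).
    The inverse of 4 mod 9 is 7 (since 4·7 = 28 = 3·9 + 1), so t ≡ 7·2 = 14 ≡ 5 (mod 9).
    Then x = 171 + 1309·5 = 6716, valid modulo lcm(1309, 9) = 11781: x ≡ 6716 (mod 11781).
Verify against each original: 6716 mod 17 = 1, 6716 mod 11 = 6, 6716 mod 7 = 3, 6716 mod 9 = 2.

x ≡ 6716 (mod 11781).


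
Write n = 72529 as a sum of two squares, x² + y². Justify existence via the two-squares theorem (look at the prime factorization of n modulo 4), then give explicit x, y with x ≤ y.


Step 1: Factor n = 72529 = 29 · 41 · 61.
Step 2: Check the mod-4 condition on each prime factor: 29 ≡ 1 (mod 4), exponent 1; 41 ≡ 1 (mod 4), exponent 1; 61 ≡ 1 (mod 4), exponent 1.
All primes ≡ 3 (mod 4) appear to even exponent (or don't appear), so by the two-squares theorem n IS expressible as a sum of two squares.
Step 3: Build a representation. Here n = 29 · 41 · 61 is a product of primes ≡ 1 (mod 4). Each prime p ≡ 1 (mod 4) is itself a sum of two squares; find a² by testing p − a² for a perfect square:
  29: 29 − 1² = 28, 29 − 2² = 25 = 5² ⇒ 29 = 2² + 5².
  41: 41 − 1² = 40, 41 − 2² = 37, 41 − 3² = 32, 41 − 4² = 25 = 5² ⇒ 41 = 4² + 5².
  61: 61 − 1² = 60, 61 − 2² = 57, 61 − 3² = 52, 61 − 4² = 45, 61 − 5² = 36 = 6² ⇒ 61 = 5² + 6².
  Combine using the Brahmagupta–Fibonacci identity (a² + b²)(c² + d²) = (ac − bd)² + (ad + bc)² = (ac + bd)² + (ad − bc)²:
  29 · 41 = 1189: from (2² + 5²)(4² + 5²), take (2·4 − 5·5, 2·5 + 5·4) = (8 − 25, 10 + 20) = (-17, 30); dropping signs (only squares matter) gives (17, 30); check 17² + 30² = 289 + 900 = 1189 ✓.
  1189 · 61 = 72529: from (17² + 30²)(5² + 6²), take (17·5 − 30·6, 17·6 + 30·5) = (85 − 180, 102 + 150) = (-95, 252); dropping signs (only squares matter) gives (95, 252); check 95² + 252² = 9025 + 63504 = 72529 ✓.
Step 4: Order so x ≤ y and verify: 95² + 252² = 9025 + 63504 = 72529 = n. ✓

n = 72529 = 95² + 252² (one valid representation with x ≤ y).


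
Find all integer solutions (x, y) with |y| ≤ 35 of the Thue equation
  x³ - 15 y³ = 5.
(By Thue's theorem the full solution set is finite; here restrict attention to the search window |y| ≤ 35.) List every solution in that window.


The equation is x³ - 15y³ = 5. For fixed y, x³ = 15·y³ + 5, so a solution requires the RHS to be a perfect cube.
Strategy: iterate y from -35 to 35, compute RHS = 15·y³ + 5, and check whether it is a (positive or negative) perfect cube.
Check small values of y:
  y = 0: RHS = 5 is not a perfect cube.
  y = 1: RHS = 20 is not a perfect cube.
  y = -1: RHS = -10 is not a perfect cube.
  y = 2: RHS = 125 = (5)³ ⇒ x = 5 works.
  y = -2: RHS = -115 is not a perfect cube.
  y = 3: RHS = 410 is not a perfect cube.
  y = -3: RHS = -400 is not a perfect cube.
Continuing the search up to |y| = 35 finds no further solutions beyond those listed.
Collected solutions: (5, 2).

Solutions (with |y| ≤ 35): (5, 2).


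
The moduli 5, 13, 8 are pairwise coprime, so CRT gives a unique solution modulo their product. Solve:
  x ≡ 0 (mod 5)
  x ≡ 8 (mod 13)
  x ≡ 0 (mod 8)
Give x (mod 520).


Moduli 5, 13, 8 are pairwise coprime; by CRT there is a unique solution modulo M = 5 · 13 · 8 = 520.
Solve pairwise, accumulating the modulus:
  Start with x ≡ 0 (mod 5).
  Combine with x ≡ 8 (mod 13): since gcd(5, 13) = 1, we get a unique residue mod 65.
    Write x = 0 + 5·t and substitute into x ≡ 8 (mod 13): 5·t ≡ 8 − 0 = 8 (mod 13).
    The inverse of 5 mod 13 is 8 (since 5·8 = 40 = 3·13 + 1), so t ≡ 8·8 = 64 ≡ 12 (mod 13).
    Then x = 0 + 5·12 = 60, valid modulo lcm(5, 13) = 65: x ≡ 60 (mod 65).
  Combine with x ≡ 0 (mod 8): since gcd(65, 8) = 1, we get a unique residue mod 520.
    Write x = 60 + 65·t and substitute into x ≡ 0 (mod 8): 65·t ≡ 0 − 60 = -60 (mod 8).
    Reduce coefficients mod 8: 1·t ≡ 4 (mod 8).
    So t ≡ 4 (mod 8).
    Then x = 60 + 65·4 = 320, valid modulo lcm(65, 8) = 520: x ≡ 320 (mod 520).
Verify: 320 mod 5 = 0 ✓, 320 mod 13 = 8 ✓, 320 mod 8 = 0 ✓.

x ≡ 320 (mod 520).


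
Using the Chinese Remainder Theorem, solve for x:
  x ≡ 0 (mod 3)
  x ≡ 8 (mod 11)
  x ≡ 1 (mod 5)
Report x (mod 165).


Moduli 3, 11, 5 are pairwise coprime; by CRT there is a unique solution modulo M = 3 · 11 · 5 = 165.
Solve pairwise, accumulating the modulus:
  Start with x ≡ 0 (mod 3).
  Combine with x ≡ 8 (mod 11): since gcd(3, 11) = 1, we get a unique residue mod 33.
    Write x = 0 + 3·t and substitute into x ≡ 8 (mod 11): 3·t ≡ 8 − 0 = 8 (mod 11).
    The inverse of 3 mod 11 is 4 (since 3·4 = 12 = 1·11 + 1), so t ≡ 4·8 = 32 ≡ 10 (mod 11).
    Then x = 0 + 3·10 = 30, valid modulo lcm(3, 11) = 33: x ≡ 30 (mod 33).
  Combine with x ≡ 1 (mod 5): since gcd(33, 5) = 1, we get a unique residue mod 165.
    Write x = 30 + 33·t and substitute into x ≡ 1 (mod 5): 33·t ≡ 1 − 30 = -29 (mod 5).
    Reduce coefficients mod 5: 3·t ≡ 1 (mod 5).
    The inverse of 3 mod 5 is 2 (since 3·2 = 6 = 1·5 + 1), so t ≡ 2·1 = 2 ≡ 2 (mod 5).
    Then x = 30 + 33·2 = 96, valid modulo lcm(33, 5) = 165: x ≡ 96 (mod 165).
Verify: 96 mod 3 = 0 ✓, 96 mod 11 = 8 ✓, 96 mod 5 = 1 ✓.

x ≡ 96 (mod 165).


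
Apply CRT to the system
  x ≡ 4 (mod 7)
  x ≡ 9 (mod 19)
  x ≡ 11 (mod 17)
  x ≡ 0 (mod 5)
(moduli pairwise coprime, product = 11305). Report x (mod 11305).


Product of moduli M = 7 · 19 · 17 · 5 = 11305.
Merge one congruence at a time:
  Start: x ≡ 4 (mod 7).
  Combine with x ≡ 9 (mod 19); new modulus lcm = 133.
    Write x = 4 + 7·t and substitute into x ≡ 9 (mod 19): 7·t ≡ 9 − 4 = 5 (mod 19).
    The inverse of 7 mod 19 is 11 (since 7·11 = 77 = 4·19 + 1), so t ≡ 11·5 = 55 ≡ 17 (mod 19).
    Then x = 4 + 7·17 = 123, valid modulo lcm(7, 19) = 133: x ≡ 123 (mod 133).
  Combine with x ≡ 11 (mod 17); new modulus lcm = 2261.
    Write x = 123 + 133·t and substitute into x ≡ 11 (mod 17): 133·t ≡ 11 − 123 = -112 (mod 17).
    Reduce coefficients mod 17: 14·t ≡ 7 (mod 17).
    The inverse of 14 mod 17 is 11 (since 14·11 = 154 = 9·17 + 1), so t ≡ 11·7 = 77 ≡ 9 (mod 17).
    Then x = 123 + 133·9 = 1320, valid modulo lcm(133, 17) = 2261: x ≡ 1320 (mod 2261).
  Combine with x ≡ 0 (mod 5); new modulus lcm = 11305.
    Write x = 1320 + 2261·t and substitute into x ≡ 0 (mod 5): 2261·t ≡ 0 − 1320 = -1320 (mod 5).
    Reduce coefficients mod 5: 1·t ≡ 0 (mod 5).
    So t ≡ 0 (mod 5).
    Then x = 1320 + 2261·0 = 1320, valid modulo lcm(2261, 5) = 11305: x ≡ 1320 (mod 11305).
Verify against each original: 1320 mod 7 = 4, 1320 mod 19 = 9, 1320 mod 17 = 11, 1320 mod 5 = 0.

x ≡ 1320 (mod 11305).


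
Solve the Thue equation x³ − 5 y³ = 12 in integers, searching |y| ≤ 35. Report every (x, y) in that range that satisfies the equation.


The equation is x³ - 5y³ = 12. For fixed y, x³ = 5·y³ + 12, so a solution requires the RHS to be a perfect cube.
Strategy: iterate y from -35 to 35, compute RHS = 5·y³ + 12, and check whether it is a (positive or negative) perfect cube.
Check small values of y:
  y = 0: RHS = 12 is not a perfect cube.
  y = 1: RHS = 17 is not a perfect cube.
  y = -1: RHS = 7 is not a perfect cube.
  y = 2: RHS = 52 is not a perfect cube.
  y = -2: RHS = -28 is not a perfect cube.
  y = 3: RHS = 147 is not a perfect cube.
  y = -3: RHS = -123 is not a perfect cube.
Continuing the search up to |y| = 35 finds no solutions either.
No (x, y) in the scanned range satisfies the equation.

No integer solutions with |y| ≤ 35.


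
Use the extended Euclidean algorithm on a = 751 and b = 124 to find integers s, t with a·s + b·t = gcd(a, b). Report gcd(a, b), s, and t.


Euclidean algorithm on (751, 124) — divide until remainder is 0:
  751 = 6 · 124 + 7
  124 = 17 · 7 + 5
  7 = 1 · 5 + 2
  5 = 2 · 2 + 1
  2 = 2 · 1 + 0
gcd(751, 124) = 1.
Track Bezout coefficients alongside the remainders: start with r₀ = 751 = a·1 + b·0 (s = 1, t = 0) and r₁ = 124 = a·0 + b·1 (s = 0, t = 1); each new remainder r_{k+1} = r_{k-1} − q_k·r_k inherits s_{k+1} = s_{k-1} − q_k·s_k, t_{k+1} = t_{k-1} − q_k·t_k, so r_k = a·s_k + b·t_k at every step:
  q = 6: r = 7, s = 1 − 6·0 = 1, t = 0 − 6·1 = -6  (check: 751·1 + 124·(-6) = 7)
  q = 17: r = 5, s = 0 − 17·1 = -17, t = 1 − 17·(-6) = 103  (check: 751·(-17) + 124·103 = 5)
  q = 1: r = 2, s = 1 − 1·(-17) = 18, t = -6 − 1·103 = -109  (check: 751·18 + 124·(-109) = 2)
  q = 2: r = 1, s = -17 − 2·18 = -53, t = 103 − 2·(-109) = 321  (check: 751·(-53) + 124·321 = 1)
The row with r = 1 (the gcd) gives the Bezout coefficients s = -53, t = 321.
Result: 751 · (-53) + 124 · (321) = 1.

gcd(751, 124) = 1; s = -53, t = 321 (check: 751·(-53) + 124·321 = 1).


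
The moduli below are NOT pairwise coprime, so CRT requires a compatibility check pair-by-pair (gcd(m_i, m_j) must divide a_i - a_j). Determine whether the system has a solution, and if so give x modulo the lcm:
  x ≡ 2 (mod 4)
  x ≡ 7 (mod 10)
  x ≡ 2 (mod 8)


Moduli 4, 10, 8 are not pairwise coprime, so CRT works modulo lcm(m_i) when all pairwise compatibility conditions hold.
Pairwise compatibility: gcd(m_i, m_j) must divide a_i - a_j for every pair.
Merge one congruence at a time:
  Start: x ≡ 2 (mod 4).
  Combine with x ≡ 7 (mod 10): gcd(4, 10) = 2, and 7 - 2 = 5 is NOT divisible by 2.
    ⇒ system is inconsistent (no integer solution).

No solution (the system is inconsistent).


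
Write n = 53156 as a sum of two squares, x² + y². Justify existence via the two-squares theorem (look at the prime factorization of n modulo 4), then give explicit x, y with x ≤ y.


Step 1: Factor n = 53156 = 2^2 · 97 · 137.
Step 2: Check the mod-4 condition on each prime factor: 2 = 2 (special); 97 ≡ 1 (mod 4), exponent 1; 137 ≡ 1 (mod 4), exponent 1.
All primes ≡ 3 (mod 4) appear to even exponent (or don't appear), so by the two-squares theorem n IS expressible as a sum of two squares.
Step 3: Build a representation. Group n = k² · m with k = 2 and m = 97 · 137 = 13289 (a product of primes ≡ 1 (mod 4)); a representation of m scales to one of n via (k·x)² + (k·y)² = k²(x² + y²). Each prime p ≡ 1 (mod 4) is itself a sum of two squares; find a² by testing p − a² for a perfect square:
  97: 97 − 1² = 96, 97 − 2² = 93, 97 − 3² = 88, 97 − 4² = 81 = 9² ⇒ 97 = 4² + 9².
  137: 137 − 1² = 136, 137 − 2² = 133, 137 − 3² = 128, 137 − 4² = 121 = 11² ⇒ 137 = 4² + 11².
  Combine using the Brahmagupta–Fibonacci identity (a² + b²)(c² + d²) = (ac − bd)² + (ad + bc)² = (ac + bd)² + (ad − bc)²:
  97 · 137 = 13289: from (4² + 9²)(4² + 11²), take (4·4 − 9·11, 4·11 + 9·4) = (16 − 99, 44 + 36) = (-83, 80); dropping signs (only squares matter) gives (83, 80); check 83² + 80² = 6889 + 6400 = 13289 ✓.
  Scale by k = 2: (2·83, 2·80) = (166, 160).
Step 4: Order so x ≤ y and verify: 160² + 166² = 25600 + 27556 = 53156 = n. ✓

n = 53156 = 160² + 166² (one valid representation with x ≤ y).


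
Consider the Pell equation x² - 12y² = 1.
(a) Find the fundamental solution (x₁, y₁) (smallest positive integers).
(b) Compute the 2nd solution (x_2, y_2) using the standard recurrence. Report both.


Step 1: Find the fundamental solution (x₁, y₁) of x² - 12y² = 1.
  Expand √12 as a continued fraction. a₀ = ⌊√12⌋ = 3; iterate m_{k+1} = d_k·a_k − m_k, d_{k+1} = (12 − m_{k+1}²)/d_k, a_{k+1} = ⌊(a₀ + m_{k+1})/d_{k+1}⌋ (starting m₀ = 0, d₀ = 1), with convergents p_k = a_k·p_{k-1} + p_{k-2}, q_k = a_k·q_{k-1} + q_{k-2} (p₋₁ = 1, q₋₁ = 0):
  k = 0: a₀ = 3; p₀/q₀ = 3/1; p₀² − 12·q₀² = 9 − 12 = -3.
  k = 1: m = 3, d = 3, a = ⌊(3 + 3)/3⌋ = 2; p/q = (2·3 + 1)/(2·1 + 0) = 7/2; p² − 12·q² = 49 − 48 = 1.
  The first convergent with p² − 12·q² = 1 gives the fundamental solution (x₁, y₁) = (7, 2).
Step 2: Apply the recurrence (x_{n+1}, y_{n+1}) = (x₁x_n + 12y₁y_n, x₁y_n + y₁x_n) repeatedly.
  From (x_1, y_1) = (7, 2): x_2 = 7·7 + 12·2·2 = 97; y_2 = 7·2 + 2·7 = 28.
Step 3: Verify x_2² - 12·y_2² = 9409 - 9408 = 1 (should be 1). ✓

(x_1, y_1) = (7, 2); (x_2, y_2) = (97, 28).


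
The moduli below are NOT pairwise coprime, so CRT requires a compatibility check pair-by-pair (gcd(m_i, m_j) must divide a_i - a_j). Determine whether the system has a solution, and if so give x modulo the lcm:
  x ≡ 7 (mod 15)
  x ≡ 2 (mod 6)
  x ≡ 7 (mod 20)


Moduli 15, 6, 20 are not pairwise coprime, so CRT works modulo lcm(m_i) when all pairwise compatibility conditions hold.
Pairwise compatibility: gcd(m_i, m_j) must divide a_i - a_j for every pair.
Merge one congruence at a time:
  Start: x ≡ 7 (mod 15).
  Combine with x ≡ 2 (mod 6): gcd(15, 6) = 3, and 2 - 7 = -5 is NOT divisible by 3.
    ⇒ system is inconsistent (no integer solution).

No solution (the system is inconsistent).


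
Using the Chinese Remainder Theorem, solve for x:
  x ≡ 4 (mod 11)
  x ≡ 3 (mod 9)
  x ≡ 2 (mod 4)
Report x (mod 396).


Moduli 11, 9, 4 are pairwise coprime; by CRT there is a unique solution modulo M = 11 · 9 · 4 = 396.
Solve pairwise, accumulating the modulus:
  Start with x ≡ 4 (mod 11).
  Combine with x ≡ 3 (mod 9): since gcd(11, 9) = 1, we get a unique residue mod 99.
    Write x = 4 + 11·t and substitute into x ≡ 3 (mod 9): 11·t ≡ 3 − 4 = -1 (mod 9).
    Reduce coefficients mod 9: 2·t ≡ 8 (mod 9).
    The inverse of 2 mod 9 is 5 (since 2·5 = 10 = 1·9 + 1), so t ≡ 5·8 = 40 ≡ 4 (mod 9).
    Then x = 4 + 11·4 = 48, valid modulo lcm(11, 9) = 99: x ≡ 48 (mod 99).
  Combine with x ≡ 2 (mod 4): since gcd(99, 4) = 1, we get a unique residue mod 396.
    Write x = 48 + 99·t and substitute into x ≡ 2 (mod 4): 99·t ≡ 2 − 48 = -46 (mod 4).
    Reduce coefficients mod 4: 3·t ≡ 2 (mod 4).
    The inverse of 3 mod 4 is 3 (since 3·3 = 9 = 2·4 + 1), so t ≡ 3·2 = 6 ≡ 2 (mod 4).
    Then x = 48 + 99·2 = 246, valid modulo lcm(99, 4) = 396: x ≡ 246 (mod 396).
Verify: 246 mod 11 = 4 ✓, 246 mod 9 = 3 ✓, 246 mod 4 = 2 ✓.

x ≡ 246 (mod 396).


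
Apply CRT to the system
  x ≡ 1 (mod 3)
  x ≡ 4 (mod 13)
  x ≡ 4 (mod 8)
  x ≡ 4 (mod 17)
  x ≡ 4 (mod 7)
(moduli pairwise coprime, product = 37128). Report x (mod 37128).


Product of moduli M = 3 · 13 · 8 · 17 · 7 = 37128.
Merge one congruence at a time:
  Start: x ≡ 1 (mod 3).
  Combine with x ≡ 4 (mod 13); new modulus lcm = 39.
    Write x = 1 + 3·t and substitute into x ≡ 4 (mod 13): 3·t ≡ 4 − 1 = 3 (mod 13).
    The inverse of 3 mod 13 is 9 (since 3·9 = 27 = 2·13 + 1), so t ≡ 9·3 = 27 ≡ 1 (mod 13).
    Then x = 1 + 3·1 = 4, valid modulo lcm(3, 13) = 39: x ≡ 4 (mod 39).
  Combine with x ≡ 4 (mod 8); new modulus lcm = 312.
    Write x = 4 + 39·t and substitute into x ≡ 4 (mod 8): 39·t ≡ 4 − 4 = 0 (mod 8).
    Reduce coefficients mod 8: 7·t ≡ 0 (mod 8).
    The inverse of 7 mod 8 is 7 (since 7·7 = 49 = 6·8 + 1), so t ≡ 7·0 = 0 ≡ 0 (mod 8).
    Then x = 4 + 39·0 = 4, valid modulo lcm(39, 8) = 312: x ≡ 4 (mod 312).
  Combine with x ≡ 4 (mod 17); new modulus lcm = 5304.
    Write x = 4 + 312·t and substitute into x ≡ 4 (mod 17): 312·t ≡ 4 − 4 = 0 (mod 17).
    Reduce coefficients mod 17: 6·t ≡ 0 (mod 17).
    The inverse of 6 mod 17 is 3 (since 6·3 = 18 = 1·17 + 1), so t ≡ 3·0 = 0 ≡ 0 (mod 17).
    Then x = 4 + 312·0 = 4, valid modulo lcm(312, 17) = 5304: x ≡ 4 (mod 5304).
  Combine with x ≡ 4 (mod 7); new modulus lcm = 37128.
    Write x = 4 + 5304·t and substitute into x ≡ 4 (mod 7): 5304·t ≡ 4 − 4 = 0 (mod 7).
    Reduce coefficients mod 7: 5·t ≡ 0 (mod 7).
    The inverse of 5 mod 7 is 3 (since 5·3 = 15 = 2·7 + 1), so t ≡ 3·0 = 0 ≡ 0 (mod 7).
    Then x = 4 + 5304·0 = 4, valid modulo lcm(5304, 7) = 37128: x ≡ 4 (mod 37128).
Verify against each original: 4 mod 3 = 1, 4 mod 13 = 4, 4 mod 8 = 4, 4 mod 17 = 4, 4 mod 7 = 4.

x ≡ 4 (mod 37128).


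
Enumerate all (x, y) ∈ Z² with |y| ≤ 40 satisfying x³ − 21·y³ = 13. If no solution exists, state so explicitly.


The equation is x³ - 21y³ = 13. For fixed y, x³ = 21·y³ + 13, so a solution requires the RHS to be a perfect cube.
Strategy: iterate y from -40 to 40, compute RHS = 21·y³ + 13, and check whether it is a (positive or negative) perfect cube.
Check small values of y:
  y = 0: RHS = 13 is not a perfect cube.
  y = 1: RHS = 34 is not a perfect cube.
  y = -1: RHS = -8 = (-2)³ ⇒ x = -2 works.
  y = 2: RHS = 181 is not a perfect cube.
  y = -2: RHS = -155 is not a perfect cube.
  y = 3: RHS = 580 is not a perfect cube.
  y = -3: RHS = -554 is not a perfect cube.
Continuing, at y = -4: RHS = -1331 = (-11)³ ⇒ x = -11 works.
Searching the remaining y in |y| ≤ 40 finds no further solutions.
Collected solutions: (-2, -1), (-11, -4).

Solutions (with |y| ≤ 40): (-2, -1), (-11, -4).


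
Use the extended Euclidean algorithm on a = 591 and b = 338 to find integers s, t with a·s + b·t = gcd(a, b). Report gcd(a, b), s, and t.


Euclidean algorithm on (591, 338) — divide until remainder is 0:
  591 = 1 · 338 + 253
  338 = 1 · 253 + 85
  253 = 2 · 85 + 83
  85 = 1 · 83 + 2
  83 = 41 · 2 + 1
  2 = 2 · 1 + 0
gcd(591, 338) = 1.
Track Bezout coefficients alongside the remainders: start with r₀ = 591 = a·1 + b·0 (s = 1, t = 0) and r₁ = 338 = a·0 + b·1 (s = 0, t = 1); each new remainder r_{k+1} = r_{k-1} − q_k·r_k inherits s_{k+1} = s_{k-1} − q_k·s_k, t_{k+1} = t_{k-1} − q_k·t_k, so r_k = a·s_k + b·t_k at every step:
  q = 1: r = 253, s = 1 − 1·0 = 1, t = 0 − 1·1 = -1  (check: 591·1 + 338·(-1) = 253)
  q = 1: r = 85, s = 0 − 1·1 = -1, t = 1 − 1·(-1) = 2  (check: 591·(-1) + 338·2 = 85)
  q = 2: r = 83, s = 1 − 2·(-1) = 3, t = -1 − 2·2 = -5  (check: 591·3 + 338·(-5) = 83)
  q = 1: r = 2, s = -1 − 1·3 = -4, t = 2 − 1·(-5) = 7  (check: 591·(-4) + 338·7 = 2)
  q = 41: r = 1, s = 3 − 41·(-4) = 167, t = -5 − 41·7 = -292  (check: 591·167 + 338·(-292) = 1)
The row with r = 1 (the gcd) gives the Bezout coefficients s = 167, t = -292.
Result: 591 · (167) + 338 · (-292) = 1.

gcd(591, 338) = 1; s = 167, t = -292 (check: 591·167 + 338·(-292) = 1).


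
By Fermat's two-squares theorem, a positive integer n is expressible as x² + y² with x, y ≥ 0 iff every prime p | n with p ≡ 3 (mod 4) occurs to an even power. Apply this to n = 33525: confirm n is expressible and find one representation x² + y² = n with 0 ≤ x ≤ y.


Step 1: Factor n = 33525 = 3^2 · 5^2 · 149.
Step 2: Check the mod-4 condition on each prime factor: 3 ≡ 3 (mod 4), exponent 2 (must be even); 5 ≡ 1 (mod 4), exponent 2; 149 ≡ 1 (mod 4), exponent 1.
All primes ≡ 3 (mod 4) appear to even exponent (or don't appear), so by the two-squares theorem n IS expressible as a sum of two squares.
Step 3: Build a representation. Group n = k² · m with k = 3 and m = 5 · 5 · 149 = 3725 (a product of primes ≡ 1 (mod 4)); a representation of m scales to one of n via (k·x)² + (k·y)² = k²(x² + y²). Each prime p ≡ 1 (mod 4) is itself a sum of two squares; find a² by testing p − a² for a perfect square:
  5: 5 − 1² = 4 = 2² ⇒ 5 = 1² + 2².
  149: 149 − 1² = 148, 149 − 2² = 145, 149 − 3² = 140, 149 − 4² = 133, 149 − 5² = 124, 149 − 6² = 113, 149 − 7² = 100 = 10² ⇒ 149 = 7² + 10².
  Combine using the Brahmagupta–Fibonacci identity (a² + b²)(c² + d²) = (ac − bd)² + (ad + bc)² = (ac + bd)² + (ad − bc)²:
  5 · 5 = 25: from (1² + 2²)(1² + 2²), take (1·1 − 2·2, 1·2 + 2·1) = (1 − 4, 2 + 2) = (-3, 4); dropping signs (only squares matter) gives (3, 4); check 3² + 4² = 9 + 16 = 25 ✓.
  25 · 149 = 3725: from (3² + 4²)(7² + 10²), take (3·7 − 4·10, 3·10 + 4·7) = (21 − 40, 30 + 28) = (-19, 58); dropping signs (only squares matter) gives (19, 58); check 19² + 58² = 361 + 3364 = 3725 ✓.
  Scale by k = 3: (3·19, 3·58) = (57, 174).
Step 4: Order so x ≤ y and verify: 57² + 174² = 3249 + 30276 = 33525 = n. ✓

n = 33525 = 57² + 174² (one valid representation with x ≤ y).


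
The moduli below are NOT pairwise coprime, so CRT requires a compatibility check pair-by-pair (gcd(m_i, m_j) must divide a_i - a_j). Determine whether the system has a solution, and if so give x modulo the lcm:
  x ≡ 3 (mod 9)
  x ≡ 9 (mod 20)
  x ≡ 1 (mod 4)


Moduli 9, 20, 4 are not pairwise coprime, so CRT works modulo lcm(m_i) when all pairwise compatibility conditions hold.
Pairwise compatibility: gcd(m_i, m_j) must divide a_i - a_j for every pair.
Merge one congruence at a time:
  Start: x ≡ 3 (mod 9).
  Combine with x ≡ 9 (mod 20): gcd(9, 20) = 1; 9 - 3 = 6, which IS divisible by 1, so compatible.
    Write x = 3 + 9·t and substitute into x ≡ 9 (mod 20): 9·t ≡ 9 − 3 = 6 (mod 20).
    The inverse of 9 mod 20 is 9 (since 9·9 = 81 = 4·20 + 1), so t ≡ 9·6 = 54 ≡ 14 (mod 20).
    Then x = 3 + 9·14 = 129, valid modulo lcm(9, 20) = 180: x ≡ 129 (mod 180).
  Combine with x ≡ 1 (mod 4): gcd(180, 4) = 4; 1 - 129 = -128, which IS divisible by 4, so compatible.
    Write x = 129 + 180·t and substitute into x ≡ 1 (mod 4): 180·t ≡ 1 − 129 = -128 (mod 4).
    Divide the congruence (and modulus) by g = 4: 45·t ≡ -32 (mod 1).
    Modulo 1 every t works; take t = 0.
    Then x = 129 + 180·0 = 129, valid modulo lcm(180, 4) = 180: x ≡ 129 (mod 180).
Verify: 129 mod 9 = 3, 129 mod 20 = 9, 129 mod 4 = 1.

x ≡ 129 (mod 180).


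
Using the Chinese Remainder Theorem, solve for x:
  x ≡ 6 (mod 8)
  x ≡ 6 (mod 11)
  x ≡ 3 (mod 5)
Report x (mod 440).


Moduli 8, 11, 5 are pairwise coprime; by CRT there is a unique solution modulo M = 8 · 11 · 5 = 440.
Solve pairwise, accumulating the modulus:
  Start with x ≡ 6 (mod 8).
  Combine with x ≡ 6 (mod 11): since gcd(8, 11) = 1, we get a unique residue mod 88.
    Write x = 6 + 8·t and substitute into x ≡ 6 (mod 11): 8·t ≡ 6 − 6 = 0 (mod 11).
    The inverse of 8 mod 11 is 7 (since 8·7 = 56 = 5·11 + 1), so t ≡ 7·0 = 0 ≡ 0 (mod 11).
    Then x = 6 + 8·0 = 6, valid modulo lcm(8, 11) = 88: x ≡ 6 (mod 88).
  Combine with x ≡ 3 (mod 5): since gcd(88, 5) = 1, we get a unique residue mod 440.
    Write x = 6 + 88·t and substitute into x ≡ 3 (mod 5): 88·t ≡ 3 − 6 = -3 (mod 5).
    Reduce coefficients mod 5: 3·t ≡ 2 (mod 5).
    The inverse of 3 mod 5 is 2 (since 3·2 = 6 = 1·5 + 1), so t ≡ 2·2 = 4 ≡ 4 (mod 5).
    Then x = 6 + 88·4 = 358, valid modulo lcm(88, 5) = 440: x ≡ 358 (mod 440).
Verify: 358 mod 8 = 6 ✓, 358 mod 11 = 6 ✓, 358 mod 5 = 3 ✓.

x ≡ 358 (mod 440).


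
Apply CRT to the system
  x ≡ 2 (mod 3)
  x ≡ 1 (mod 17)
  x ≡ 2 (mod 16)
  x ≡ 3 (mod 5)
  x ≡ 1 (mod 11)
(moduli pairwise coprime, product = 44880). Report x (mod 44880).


Product of moduli M = 3 · 17 · 16 · 5 · 11 = 44880.
Merge one congruence at a time:
  Start: x ≡ 2 (mod 3).
  Combine with x ≡ 1 (mod 17); new modulus lcm = 51.
    Write x = 2 + 3·t and substitute into x ≡ 1 (mod 17): 3·t ≡ 1 − 2 = -1 (mod 17).
    Reduce coefficients mod 17: 3·t ≡ 16 (mod 17).
    The inverse of 3 mod 17 is 6 (since 3·6 = 18 = 1·17 + 1), so t ≡ 6·16 = 96 ≡ 11 (mod 17).
    Then x = 2 + 3·11 = 35, valid modulo lcm(3, 17) = 51: x ≡ 35 (mod 51).
  Combine with x ≡ 2 (mod 16); new modulus lcm = 816.
    Write x = 35 + 51·t and substitute into x ≡ 2 (mod 16): 51·t ≡ 2 − 35 = -33 (mod 16).
    Reduce coefficients mod 16: 3·t ≡ 15 (mod 16).
    The inverse of 3 mod 16 is 11 (since 3·11 = 33 = 2·16 + 1), so t ≡ 11·15 = 165 ≡ 5 (mod 16).
    Then x = 35 + 51·5 = 290, valid modulo lcm(51, 16) = 816: x ≡ 290 (mod 816).
  Combine with x ≡ 3 (mod 5); new modulus lcm = 4080.
    Write x = 290 + 816·t and substitute into x ≡ 3 (mod 5): 816·t ≡ 3 − 290 = -287 (mod 5).
    Reduce coefficients mod 5: 1·t ≡ 3 (mod 5).
    So t ≡ 3 (mod 5).
    Then x = 290 + 816·3 = 2738, valid modulo lcm(816, 5) = 4080: x ≡ 2738 (mod 4080).
  Combine with x ≡ 1 (mod 11); new modulus lcm = 44880.
    Write x = 2738 + 4080·t and substitute into x ≡ 1 (mod 11): 4080·t ≡ 1 − 2738 = -2737 (mod 11).
    Reduce coefficients mod 11: 10·t ≡ 2 (mod 11).
    The inverse of 10 mod 11 is 10 (since 10·10 = 100 = 9·11 + 1), so t ≡ 10·2 = 20 ≡ 9 (mod 11).
    Then x = 2738 + 4080·9 = 39458, valid modulo lcm(4080, 11) = 44880: x ≡ 39458 (mod 44880).
Verify against each original: 39458 mod 3 = 2, 39458 mod 17 = 1, 39458 mod 16 = 2, 39458 mod 5 = 3, 39458 mod 11 = 1.

x ≡ 39458 (mod 44880).
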